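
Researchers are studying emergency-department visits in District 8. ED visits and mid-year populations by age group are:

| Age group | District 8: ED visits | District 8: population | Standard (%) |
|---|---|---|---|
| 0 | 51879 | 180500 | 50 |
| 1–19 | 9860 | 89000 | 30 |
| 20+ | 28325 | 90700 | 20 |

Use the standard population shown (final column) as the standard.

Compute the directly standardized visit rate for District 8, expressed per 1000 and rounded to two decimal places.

Age-specific rates per 1000 for District 8: 287.418, 110.787, 312.293.
Standard weights: 0.50, 0.30, 0.20.
Standardized rate: 0.5000×287.418 + 0.3000×110.787 + 0.2000×312.293 = 239.4038 per 1000.

239.40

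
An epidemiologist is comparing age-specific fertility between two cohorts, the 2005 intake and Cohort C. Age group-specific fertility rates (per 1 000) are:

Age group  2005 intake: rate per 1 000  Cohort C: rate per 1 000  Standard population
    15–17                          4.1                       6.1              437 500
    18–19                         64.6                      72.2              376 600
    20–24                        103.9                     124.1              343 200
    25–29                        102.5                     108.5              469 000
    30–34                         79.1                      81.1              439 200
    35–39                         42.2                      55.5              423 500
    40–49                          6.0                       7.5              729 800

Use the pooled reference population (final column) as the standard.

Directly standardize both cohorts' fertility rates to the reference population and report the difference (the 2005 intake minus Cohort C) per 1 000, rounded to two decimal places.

Standard total = 3 218 800; weights = 0.1359, 0.1170, 0.1066, 0.1457, 0.1364, 0.1316, 0.2267.
The 2005 intake: 0.1359×4.1 + 0.1170×64.6 + 0.1066×103.9 + 0.1457×102.5 + 0.1364×79.1 + 0.1316×42.2 + 0.2267×6.0 = 51.8343 per 1 000.
Cohort C: 0.1359×6.1 + 0.1170×72.2 + 0.1066×124.1 + 0.1457×108.5 + 0.1364×81.1 + 0.1316×55.5 + 0.2267×7.5 = 58.3863 per 1 000.
Difference = 51.8343 − 58.3863 = -6.5520.

-6.55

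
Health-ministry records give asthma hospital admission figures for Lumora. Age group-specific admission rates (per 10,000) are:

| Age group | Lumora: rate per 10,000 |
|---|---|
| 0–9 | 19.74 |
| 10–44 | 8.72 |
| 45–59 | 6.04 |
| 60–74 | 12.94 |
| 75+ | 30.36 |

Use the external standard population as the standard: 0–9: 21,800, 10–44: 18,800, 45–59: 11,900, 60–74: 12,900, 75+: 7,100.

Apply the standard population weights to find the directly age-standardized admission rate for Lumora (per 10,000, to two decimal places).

14.46

Standard total = 72,500; weights = 0.3007, 0.2593, 0.1641, 0.1779, 0.0979.
Standardized rate: 0.3007×19.74 + 0.2593×8.72 + 0.1641×6.04 + 0.1779×12.94 + 0.0979×30.36 = 14.4638 per 10,000.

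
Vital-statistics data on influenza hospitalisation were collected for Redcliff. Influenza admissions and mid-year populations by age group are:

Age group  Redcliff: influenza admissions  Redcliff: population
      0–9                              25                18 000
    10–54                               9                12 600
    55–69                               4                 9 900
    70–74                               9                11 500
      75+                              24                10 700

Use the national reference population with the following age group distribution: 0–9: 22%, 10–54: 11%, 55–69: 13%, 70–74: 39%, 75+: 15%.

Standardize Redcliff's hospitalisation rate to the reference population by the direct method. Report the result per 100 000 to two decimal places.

Age-specific rates per 100 000 for Redcliff: 138.89, 71.43, 40.40, 78.26, 224.30.
Standard weights: 0.22, 0.11, 0.13, 0.39, 0.15.
Standardized rate: 0.2200×138.89 + 0.1100×71.43 + 0.1300×40.40 + 0.3900×78.26 + 0.1500×224.30 = 107.8318 per 100 000.

107.83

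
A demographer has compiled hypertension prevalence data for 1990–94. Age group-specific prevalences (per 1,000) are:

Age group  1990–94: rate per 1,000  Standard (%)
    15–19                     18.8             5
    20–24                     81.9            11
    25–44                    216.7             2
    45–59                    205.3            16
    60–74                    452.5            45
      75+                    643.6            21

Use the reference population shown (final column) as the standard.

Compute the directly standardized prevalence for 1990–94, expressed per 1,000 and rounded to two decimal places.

Standard weights: 0.05, 0.11, 0.02, 0.16, 0.45, 0.21.
Standardized rate: 0.0500×18.8 + 0.1100×81.9 + 0.0200×216.7 + 0.1600×205.3 + 0.4500×452.5 + 0.2100×643.6 = 385.9120 per 1,000.

385.91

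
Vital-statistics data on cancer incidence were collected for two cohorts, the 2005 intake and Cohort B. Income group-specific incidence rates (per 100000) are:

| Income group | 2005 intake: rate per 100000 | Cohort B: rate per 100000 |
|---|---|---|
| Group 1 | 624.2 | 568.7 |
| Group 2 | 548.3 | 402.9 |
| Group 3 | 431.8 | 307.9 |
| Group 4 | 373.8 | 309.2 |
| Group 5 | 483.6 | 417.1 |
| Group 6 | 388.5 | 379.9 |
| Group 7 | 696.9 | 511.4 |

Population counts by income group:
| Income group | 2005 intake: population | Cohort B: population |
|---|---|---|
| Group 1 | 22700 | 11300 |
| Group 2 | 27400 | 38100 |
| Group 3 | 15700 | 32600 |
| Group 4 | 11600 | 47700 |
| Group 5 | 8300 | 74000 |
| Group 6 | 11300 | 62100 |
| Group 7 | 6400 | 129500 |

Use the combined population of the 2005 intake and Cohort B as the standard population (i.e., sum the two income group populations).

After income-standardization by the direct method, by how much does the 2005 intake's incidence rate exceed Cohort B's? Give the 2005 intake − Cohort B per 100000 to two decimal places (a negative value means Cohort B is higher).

105.35

Combined standard total = 498700; weights = 0.0682, 0.1313, 0.0969, 0.1189, 0.1650, 0.1472, 0.2725.
The 2005 intake: 0.0682×624.2 + 0.1313×548.3 + 0.0969×431.8 + 0.1189×373.8 + 0.1650×483.6 + 0.1472×388.5 + 0.2725×696.9 = 527.7394 per 100000.
Cohort B: 0.0682×568.7 + 0.1313×402.9 + 0.0969×307.9 + 0.1189×309.2 + 0.1650×417.1 + 0.1472×379.9 + 0.2725×511.4 = 422.3865 per 100000.
Difference = 527.7394 − 422.3865 = 105.3529.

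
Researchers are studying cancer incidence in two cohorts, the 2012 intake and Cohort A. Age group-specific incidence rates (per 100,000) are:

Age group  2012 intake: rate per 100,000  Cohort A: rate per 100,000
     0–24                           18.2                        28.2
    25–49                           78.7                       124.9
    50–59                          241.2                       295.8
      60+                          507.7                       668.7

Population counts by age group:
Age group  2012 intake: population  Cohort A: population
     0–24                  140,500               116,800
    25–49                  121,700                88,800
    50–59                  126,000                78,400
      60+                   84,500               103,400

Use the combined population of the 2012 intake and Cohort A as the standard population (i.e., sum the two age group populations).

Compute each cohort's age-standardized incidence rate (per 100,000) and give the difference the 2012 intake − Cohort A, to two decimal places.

-62.45

Combined standard total = 860,100; weights = 0.2992, 0.2447, 0.2376, 0.2185.
The 2012 intake: 0.2992×18.2 + 0.2447×78.7 + 0.2376×241.2 + 0.2185×507.7 = 192.9396 per 100,000.
Cohort A: 0.2992×28.2 + 0.2447×124.9 + 0.2376×295.8 + 0.2185×668.7 = 255.3861 per 100,000.
Difference = 192.9396 − 255.3861 = -62.4465.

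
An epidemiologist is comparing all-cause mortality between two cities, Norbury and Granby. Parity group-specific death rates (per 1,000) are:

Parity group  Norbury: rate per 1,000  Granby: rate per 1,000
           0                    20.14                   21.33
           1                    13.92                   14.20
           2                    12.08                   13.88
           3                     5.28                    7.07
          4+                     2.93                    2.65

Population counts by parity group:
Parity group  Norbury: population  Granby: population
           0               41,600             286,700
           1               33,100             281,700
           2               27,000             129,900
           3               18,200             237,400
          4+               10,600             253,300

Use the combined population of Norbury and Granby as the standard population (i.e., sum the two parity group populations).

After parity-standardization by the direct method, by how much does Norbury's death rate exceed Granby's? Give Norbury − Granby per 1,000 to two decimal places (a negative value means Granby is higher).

Combined standard total = 1,319,500; weights = 0.2488, 0.2386, 0.1189, 0.1937, 0.2000.
Norbury: 0.2488×20.14 + 0.2386×13.92 + 0.1189×12.08 + 0.1937×5.28 + 0.2000×2.93 = 11.3771 per 1,000.
Granby: 0.2488×21.33 + 0.2386×14.20 + 0.1189×13.88 + 0.1937×7.07 + 0.2000×2.65 = 12.2448 per 1,000.
Difference = 11.3771 − 12.2448 = -0.8677.

-0.87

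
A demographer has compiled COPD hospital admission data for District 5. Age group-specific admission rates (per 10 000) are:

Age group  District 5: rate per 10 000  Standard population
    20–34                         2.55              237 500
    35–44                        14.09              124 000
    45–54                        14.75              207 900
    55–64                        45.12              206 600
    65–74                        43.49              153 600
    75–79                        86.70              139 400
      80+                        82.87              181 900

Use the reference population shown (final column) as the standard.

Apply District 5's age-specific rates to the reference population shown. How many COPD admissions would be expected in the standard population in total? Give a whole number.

Expected COPD admissions = Σ (standard pop × age-specific rate ÷ 10 000)
= 237 500×2.55/10 000 + 124 000×14.09/10 000 + 207 900×14.75/10 000 + 206 600×45.12/10 000 + 153 600×43.49/10 000 + 139 400×86.70/10 000 + 181 900×82.87/10 000
= 60.56 + 174.72 + 306.65 + 932.18 + 668.01 + 1208.60 + 1507.41 = 4858.12.

4858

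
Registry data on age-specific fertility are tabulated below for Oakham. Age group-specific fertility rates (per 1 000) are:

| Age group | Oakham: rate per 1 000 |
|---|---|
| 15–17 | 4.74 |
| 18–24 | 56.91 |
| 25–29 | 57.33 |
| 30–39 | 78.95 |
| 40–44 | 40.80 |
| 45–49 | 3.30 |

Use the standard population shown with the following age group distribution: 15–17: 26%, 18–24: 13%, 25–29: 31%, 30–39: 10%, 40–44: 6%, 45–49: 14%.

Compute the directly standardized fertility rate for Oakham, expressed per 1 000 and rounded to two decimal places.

37.21

Standard weights: 0.26, 0.13, 0.31, 0.10, 0.06, 0.14.
Standardized rate: 0.2600×4.74 + 0.1300×56.91 + 0.3100×57.33 + 0.1000×78.95 + 0.0600×40.80 + 0.1400×3.30 = 37.2080 per 1 000.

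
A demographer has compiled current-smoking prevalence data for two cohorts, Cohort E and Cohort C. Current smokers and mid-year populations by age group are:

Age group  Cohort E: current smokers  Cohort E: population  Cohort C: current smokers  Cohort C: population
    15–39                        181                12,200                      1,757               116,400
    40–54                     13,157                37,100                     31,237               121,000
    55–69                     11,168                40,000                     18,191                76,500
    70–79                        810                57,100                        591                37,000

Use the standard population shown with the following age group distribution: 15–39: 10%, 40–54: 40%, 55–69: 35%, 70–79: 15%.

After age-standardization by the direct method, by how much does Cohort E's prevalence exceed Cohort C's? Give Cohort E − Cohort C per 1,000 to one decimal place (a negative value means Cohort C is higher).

52.8

Age-specific rates per 1,000 for Cohort E: 14.836, 354.636, 279.200, 14.186.
For Cohort C: 15.095, 258.157, 237.791, 15.973.
Standard weights: 0.10, 0.40, 0.35, 0.15.
Cohort E: 0.1000×14.836 + 0.4000×354.636 + 0.3500×279.200 + 0.1500×14.186 = 243.1859 per 1,000.
Cohort C: 0.1000×15.095 + 0.4000×258.157 + 0.3500×237.791 + 0.1500×15.973 = 190.3950 per 1,000.
Difference = 243.1859 − 190.3950 = 52.7909.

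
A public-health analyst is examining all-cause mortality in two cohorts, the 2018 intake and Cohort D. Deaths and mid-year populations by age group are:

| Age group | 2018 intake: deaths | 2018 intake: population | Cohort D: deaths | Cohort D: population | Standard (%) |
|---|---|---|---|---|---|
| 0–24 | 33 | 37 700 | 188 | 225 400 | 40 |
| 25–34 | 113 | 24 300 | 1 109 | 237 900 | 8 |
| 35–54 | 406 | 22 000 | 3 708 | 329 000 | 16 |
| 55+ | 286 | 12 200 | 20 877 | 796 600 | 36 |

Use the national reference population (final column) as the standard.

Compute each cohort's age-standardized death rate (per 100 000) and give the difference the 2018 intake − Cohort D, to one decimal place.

17.0

Age-specific rates per 100 000 for the 2018 intake: 87.53, 465.02, 1845.45, 2344.26.
For Cohort D: 83.41, 466.16, 1127.05, 2620.76.
Standard weights: 0.40, 0.08, 0.16, 0.36.
The 2018 intake: 0.4000×87.53 + 0.0800×465.02 + 0.1600×1845.45 + 0.3600×2344.26 = 1211.4221 per 100 000.
Cohort D: 0.4000×83.41 + 0.0800×466.16 + 0.1600×1127.05 + 0.3600×2620.76 = 1194.4589 per 100 000.
Difference = 1211.4221 − 1194.4589 = 16.9631.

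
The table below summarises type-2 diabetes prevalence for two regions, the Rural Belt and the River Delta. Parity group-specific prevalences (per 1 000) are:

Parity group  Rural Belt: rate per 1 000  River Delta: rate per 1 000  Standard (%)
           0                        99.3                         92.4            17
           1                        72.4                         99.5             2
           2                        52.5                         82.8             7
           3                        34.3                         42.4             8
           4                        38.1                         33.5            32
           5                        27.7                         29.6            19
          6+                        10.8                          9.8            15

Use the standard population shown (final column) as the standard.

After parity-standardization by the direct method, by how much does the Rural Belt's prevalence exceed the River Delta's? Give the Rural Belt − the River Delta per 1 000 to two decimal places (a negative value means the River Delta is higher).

-0.88

Standard weights: 0.17, 0.02, 0.07, 0.08, 0.32, 0.19, 0.15.
The Rural Belt: 0.1700×99.3 + 0.0200×72.4 + 0.0700×52.5 + 0.0800×34.3 + 0.3200×38.1 + 0.1900×27.7 + 0.1500×10.8 = 43.8230 per 1 000.
The River Delta: 0.1700×92.4 + 0.0200×99.5 + 0.0700×82.8 + 0.0800×42.4 + 0.3200×33.5 + 0.1900×29.6 + 0.1500×9.8 = 44.7000 per 1 000.
Difference = 43.8230 − 44.7000 = -0.8770.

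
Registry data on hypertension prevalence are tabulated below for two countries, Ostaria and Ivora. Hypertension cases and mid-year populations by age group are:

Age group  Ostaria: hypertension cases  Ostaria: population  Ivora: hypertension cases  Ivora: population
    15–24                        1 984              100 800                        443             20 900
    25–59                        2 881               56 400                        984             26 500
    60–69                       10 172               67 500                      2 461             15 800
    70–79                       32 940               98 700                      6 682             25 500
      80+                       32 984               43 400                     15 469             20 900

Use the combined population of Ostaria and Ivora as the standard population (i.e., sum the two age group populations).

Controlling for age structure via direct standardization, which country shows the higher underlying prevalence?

Age-specific rates per 1 000 for Ostaria: 19.683, 51.082, 150.696, 333.739, 760.000.
For Ivora: 21.196, 37.132, 155.759, 262.039, 740.144.
Combined standard total = 476 400; weights = 0.2555, 0.1740, 0.1749, 0.2607, 0.1350.
Ostaria: 0.2555×19.683 + 0.1740×51.082 + 0.1749×150.696 + 0.2607×333.739 + 0.1350×760.000 = 229.8517 per 1 000.
Ivora: 0.2555×21.196 + 0.1740×37.132 + 0.1749×155.759 + 0.2607×262.039 + 0.1350×740.144 = 207.3239 per 1 000.
The crude rates (220.72 vs 237.58) would put Ivora higher, but that reflects its age composition; once standardized to a common age structure, Ostaria has the higher underlying rate.

Ostaria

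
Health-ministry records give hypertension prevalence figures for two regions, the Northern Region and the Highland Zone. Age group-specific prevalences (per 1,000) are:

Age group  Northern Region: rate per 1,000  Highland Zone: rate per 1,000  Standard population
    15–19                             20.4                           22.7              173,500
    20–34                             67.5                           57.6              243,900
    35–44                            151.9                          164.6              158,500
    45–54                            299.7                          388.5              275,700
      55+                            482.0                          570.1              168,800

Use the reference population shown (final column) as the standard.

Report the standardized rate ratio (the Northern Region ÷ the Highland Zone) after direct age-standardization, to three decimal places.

Standard total = 1,020,400; weights = 0.1700, 0.2390, 0.1553, 0.2702, 0.1654.
The Northern Region: 0.1700×20.4 + 0.2390×67.5 + 0.1553×151.9 + 0.2702×299.7 + 0.1654×482.0 = 203.9080 per 1,000.
The Highland Zone: 0.1700×22.7 + 0.2390×57.6 + 0.1553×164.6 + 0.2702×388.5 + 0.1654×570.1 = 242.4721 per 1,000.
Ratio = 203.9080 ÷ 242.4721 = 0.84095.

0.841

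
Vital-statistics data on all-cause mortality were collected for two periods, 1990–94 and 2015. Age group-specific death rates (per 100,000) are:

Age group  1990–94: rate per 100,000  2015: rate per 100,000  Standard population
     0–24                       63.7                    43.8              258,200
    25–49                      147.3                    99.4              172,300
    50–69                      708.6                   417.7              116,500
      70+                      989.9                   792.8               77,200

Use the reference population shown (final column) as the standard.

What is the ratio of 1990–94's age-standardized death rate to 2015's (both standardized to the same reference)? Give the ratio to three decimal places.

Standard total = 624,200; weights = 0.4136, 0.2760, 0.1866, 0.1237.
1990–94: 0.4136×63.7 + 0.2760×147.3 + 0.1866×708.6 + 0.1237×989.9 = 321.6907 per 100,000.
2015: 0.4136×43.8 + 0.2760×99.4 + 0.1866×417.7 + 0.1237×792.8 = 221.5668 per 100,000.
Ratio = 321.6907 ÷ 221.5668 = 1.45189.

1.452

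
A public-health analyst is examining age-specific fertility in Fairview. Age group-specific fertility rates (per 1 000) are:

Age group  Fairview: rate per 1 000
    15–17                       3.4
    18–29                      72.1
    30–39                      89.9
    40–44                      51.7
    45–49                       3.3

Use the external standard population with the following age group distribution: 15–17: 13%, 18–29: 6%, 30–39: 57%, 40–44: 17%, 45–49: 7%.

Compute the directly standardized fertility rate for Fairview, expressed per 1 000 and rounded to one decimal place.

65.0

Standard weights: 0.13, 0.06, 0.57, 0.17, 0.07.
Standardized rate: 0.1300×3.4 + 0.0600×72.1 + 0.5700×89.9 + 0.1700×51.7 + 0.0700×3.3 = 65.0310 per 1 000.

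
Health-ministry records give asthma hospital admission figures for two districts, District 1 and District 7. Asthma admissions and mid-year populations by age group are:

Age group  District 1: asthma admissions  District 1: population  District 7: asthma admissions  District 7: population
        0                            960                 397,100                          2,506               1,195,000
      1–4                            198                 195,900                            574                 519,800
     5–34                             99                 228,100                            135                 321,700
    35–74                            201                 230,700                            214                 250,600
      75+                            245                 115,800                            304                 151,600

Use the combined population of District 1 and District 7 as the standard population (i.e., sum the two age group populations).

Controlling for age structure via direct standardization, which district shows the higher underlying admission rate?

Age-specific rates per 10,000 for District 1: 24.18, 10.11, 4.34, 8.71, 21.16.
For District 7: 20.97, 11.04, 4.20, 8.54, 20.05.
Combined standard total = 3,606,300; weights = 0.4415, 0.1985, 0.1525, 0.1335, 0.0741.
District 1: 0.4415×24.18 + 0.1985×10.11 + 0.1525×4.34 + 0.1335×8.71 + 0.0741×21.16 = 16.0719 per 10,000.
District 7: 0.4415×20.97 + 0.1985×11.04 + 0.1525×4.20 + 0.1335×8.54 + 0.0741×20.05 = 14.7159 per 10,000.
The crude rates (14.59 vs 15.31) would put District 7 higher, but that reflects its age composition; once standardized to a common age structure, District 1 has the higher underlying rate.

District 1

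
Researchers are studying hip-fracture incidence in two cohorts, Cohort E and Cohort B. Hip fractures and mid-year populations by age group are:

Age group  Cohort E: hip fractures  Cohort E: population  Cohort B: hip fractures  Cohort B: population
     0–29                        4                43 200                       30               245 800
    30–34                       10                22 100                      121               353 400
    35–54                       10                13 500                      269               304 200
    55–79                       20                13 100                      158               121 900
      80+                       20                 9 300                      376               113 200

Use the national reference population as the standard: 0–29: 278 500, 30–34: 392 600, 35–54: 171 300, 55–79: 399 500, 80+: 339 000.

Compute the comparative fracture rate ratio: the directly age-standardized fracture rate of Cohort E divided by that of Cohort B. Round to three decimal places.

0.850

Age-specific rates per 100 000 for Cohort E: 9.26, 45.25, 74.07, 152.67, 215.05.
For Cohort B: 12.21, 34.24, 88.43, 129.61, 332.16.
Standard total = 1 580 900; weights = 0.1762, 0.2483, 0.1084, 0.2527, 0.2144.
Cohort E: 0.1762×9.26 + 0.2483×45.25 + 0.1084×74.07 + 0.2527×152.67 + 0.2144×215.05 = 105.5904 per 100 000.
Cohort B: 0.1762×12.21 + 0.2483×34.24 + 0.1084×88.43 + 0.2527×129.61 + 0.2144×332.16 = 124.2145 per 100 000.
Ratio = 105.5904 ÷ 124.2145 = 0.85006.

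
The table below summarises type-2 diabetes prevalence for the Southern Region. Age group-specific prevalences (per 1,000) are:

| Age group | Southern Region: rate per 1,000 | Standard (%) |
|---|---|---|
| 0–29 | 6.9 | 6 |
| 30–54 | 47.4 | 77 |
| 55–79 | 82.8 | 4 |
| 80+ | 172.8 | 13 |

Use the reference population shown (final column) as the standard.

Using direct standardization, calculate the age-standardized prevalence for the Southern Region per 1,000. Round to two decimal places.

Standard weights: 0.06, 0.77, 0.04, 0.13.
Standardized rate: 0.0600×6.9 + 0.7700×47.4 + 0.0400×82.8 + 0.1300×172.8 = 62.6880 per 1,000.

62.69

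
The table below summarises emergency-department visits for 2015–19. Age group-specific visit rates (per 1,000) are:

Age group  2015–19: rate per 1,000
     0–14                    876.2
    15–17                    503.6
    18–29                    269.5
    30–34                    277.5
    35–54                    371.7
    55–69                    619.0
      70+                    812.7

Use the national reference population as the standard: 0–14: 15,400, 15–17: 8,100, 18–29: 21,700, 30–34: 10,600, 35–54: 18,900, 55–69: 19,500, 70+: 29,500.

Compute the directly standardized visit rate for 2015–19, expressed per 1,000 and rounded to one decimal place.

Standard total = 123,700; weights = 0.1245, 0.0655, 0.1754, 0.0857, 0.1528, 0.1576, 0.2385.
Standardized rate: 0.1245×876.2 + 0.0655×503.6 + 0.1754×269.5 + 0.0857×277.5 + 0.1528×371.7 + 0.1576×619.0 + 0.2385×812.7 = 561.2981 per 1,000.

561.3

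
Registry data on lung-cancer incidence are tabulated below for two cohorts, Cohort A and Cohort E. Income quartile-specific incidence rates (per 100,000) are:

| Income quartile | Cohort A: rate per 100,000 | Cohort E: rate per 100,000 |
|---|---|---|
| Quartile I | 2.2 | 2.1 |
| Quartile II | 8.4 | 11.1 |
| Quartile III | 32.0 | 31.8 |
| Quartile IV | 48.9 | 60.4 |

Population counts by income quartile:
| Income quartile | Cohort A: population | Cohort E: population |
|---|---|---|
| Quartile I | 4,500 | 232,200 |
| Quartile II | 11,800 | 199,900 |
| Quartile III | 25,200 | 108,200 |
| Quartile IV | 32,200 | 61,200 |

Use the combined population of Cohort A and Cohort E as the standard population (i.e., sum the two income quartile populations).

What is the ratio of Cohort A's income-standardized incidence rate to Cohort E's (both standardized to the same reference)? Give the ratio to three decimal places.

0.875

Combined standard total = 675,200; weights = 0.3506, 0.3135, 0.1976, 0.1383.
Cohort A: 0.3506×2.2 + 0.3135×8.4 + 0.1976×32.0 + 0.1383×48.9 = 16.4915 per 100,000.
Cohort E: 0.3506×2.1 + 0.3135×11.1 + 0.1976×31.8 + 0.1383×60.4 = 18.8543 per 100,000.
Ratio = 16.4915 ÷ 18.8543 = 0.87468.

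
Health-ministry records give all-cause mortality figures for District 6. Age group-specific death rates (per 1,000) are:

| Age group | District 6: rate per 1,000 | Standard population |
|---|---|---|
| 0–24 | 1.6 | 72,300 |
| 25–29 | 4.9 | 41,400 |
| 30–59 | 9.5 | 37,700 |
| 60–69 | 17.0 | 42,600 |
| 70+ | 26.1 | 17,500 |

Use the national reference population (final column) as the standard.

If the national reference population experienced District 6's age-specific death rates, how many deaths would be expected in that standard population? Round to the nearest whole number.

Expected deaths = Σ (standard pop × age-specific rate ÷ 1,000)
= 72,300×1.6/1,000 + 41,400×4.9/1,000 + 37,700×9.5/1,000 + 42,600×17.0/1,000 + 17,500×26.1/1,000
= 115.68 + 202.86 + 358.15 + 724.20 + 456.75 = 1857.64.

1858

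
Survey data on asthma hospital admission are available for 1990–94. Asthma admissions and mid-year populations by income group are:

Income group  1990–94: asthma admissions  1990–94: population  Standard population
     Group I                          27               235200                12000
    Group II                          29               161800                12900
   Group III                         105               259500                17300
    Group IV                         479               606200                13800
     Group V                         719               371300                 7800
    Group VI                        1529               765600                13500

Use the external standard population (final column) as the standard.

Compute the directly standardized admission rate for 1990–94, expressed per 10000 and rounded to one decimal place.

Income-specific rates per 10000 for 1990–94: 1.15, 1.79, 4.05, 7.90, 19.36, 19.97.
Standard total = 77300; weights = 0.1552, 0.1669, 0.2238, 0.1785, 0.1009, 0.1746.
Standardized rate: 0.1552×1.15 + 0.1669×1.79 + 0.2238×4.05 + 0.1785×7.90 + 0.1009×19.36 + 0.1746×19.97 = 8.2354 per 10000.

8.2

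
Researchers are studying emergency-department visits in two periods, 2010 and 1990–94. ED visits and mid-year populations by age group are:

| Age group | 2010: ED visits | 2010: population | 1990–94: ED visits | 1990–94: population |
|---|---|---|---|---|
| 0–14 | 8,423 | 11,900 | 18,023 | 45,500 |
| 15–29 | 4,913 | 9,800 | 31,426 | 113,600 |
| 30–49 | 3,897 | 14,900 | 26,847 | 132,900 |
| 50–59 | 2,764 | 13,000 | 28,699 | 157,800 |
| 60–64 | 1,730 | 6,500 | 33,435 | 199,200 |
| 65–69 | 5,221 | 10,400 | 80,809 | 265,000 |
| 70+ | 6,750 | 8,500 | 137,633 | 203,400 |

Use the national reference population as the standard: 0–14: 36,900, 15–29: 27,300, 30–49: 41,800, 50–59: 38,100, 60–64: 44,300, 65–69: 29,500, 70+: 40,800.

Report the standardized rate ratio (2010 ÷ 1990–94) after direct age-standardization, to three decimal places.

1.444

Age-specific rates per 1,000 for 2010: 707.815, 501.327, 261.544, 212.615, 266.154, 502.019, 794.118.
For 1990–94: 396.110, 276.637, 202.009, 181.869, 167.846, 304.940, 676.662.
Standard total = 258,700; weights = 0.1426, 0.1055, 0.1616, 0.1473, 0.1712, 0.1140, 0.1577.
2010: 0.1426×707.815 + 0.1055×501.327 + 0.1616×261.544 + 0.1473×212.615 + 0.1712×266.154 + 0.1140×502.019 + 0.1577×794.118 = 455.5004 per 1,000.
1990–94: 0.1426×396.110 + 0.1055×276.637 + 0.1616×202.009 + 0.1473×181.869 + 0.1712×167.846 + 0.1140×304.940 + 0.1577×676.662 = 315.3497 per 1,000.
Ratio = 455.5004 ÷ 315.3497 = 1.44443.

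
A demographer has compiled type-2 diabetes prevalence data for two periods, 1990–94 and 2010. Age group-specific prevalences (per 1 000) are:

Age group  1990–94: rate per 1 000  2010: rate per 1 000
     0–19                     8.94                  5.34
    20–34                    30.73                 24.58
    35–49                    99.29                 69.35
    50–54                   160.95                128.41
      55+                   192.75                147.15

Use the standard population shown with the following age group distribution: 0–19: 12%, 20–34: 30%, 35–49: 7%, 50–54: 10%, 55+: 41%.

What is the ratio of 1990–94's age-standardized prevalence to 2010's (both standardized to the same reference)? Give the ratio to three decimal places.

Standard weights: 0.12, 0.30, 0.07, 0.10, 0.41.
1990–94: 0.1200×8.94 + 0.3000×30.73 + 0.0700×99.29 + 0.1000×160.95 + 0.4100×192.75 = 112.3646 per 1 000.
2010: 0.1200×5.34 + 0.3000×24.58 + 0.0700×69.35 + 0.1000×128.41 + 0.4100×147.15 = 86.0418 per 1 000.
Ratio = 112.3646 ÷ 86.0418 = 1.30593.

1.306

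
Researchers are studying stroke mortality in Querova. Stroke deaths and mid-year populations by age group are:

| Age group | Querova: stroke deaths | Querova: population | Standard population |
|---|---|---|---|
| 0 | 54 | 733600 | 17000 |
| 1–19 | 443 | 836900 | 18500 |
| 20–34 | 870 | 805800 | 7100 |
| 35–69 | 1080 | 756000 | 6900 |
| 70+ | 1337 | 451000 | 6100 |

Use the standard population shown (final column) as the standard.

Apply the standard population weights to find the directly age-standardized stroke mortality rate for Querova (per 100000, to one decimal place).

83.9

Age-specific rates per 100000 for Querova: 7.36, 52.93, 107.97, 142.86, 296.45.
Standard total = 55600; weights = 0.3058, 0.3327, 0.1277, 0.1241, 0.1097.
Standardized rate: 0.3058×7.36 + 0.3327×52.93 + 0.1277×107.97 + 0.1241×142.86 + 0.1097×296.45 = 83.9037 per 100000.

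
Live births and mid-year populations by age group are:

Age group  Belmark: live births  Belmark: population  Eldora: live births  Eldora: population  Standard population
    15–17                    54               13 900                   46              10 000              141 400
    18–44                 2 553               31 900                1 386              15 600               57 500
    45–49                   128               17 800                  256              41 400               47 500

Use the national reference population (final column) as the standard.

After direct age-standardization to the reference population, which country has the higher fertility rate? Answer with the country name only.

Eldora

Age-specific rates per 1 000 for Belmark: 3.885, 80.031, 7.191.
For Eldora: 4.600, 88.846, 6.184.
Standard total = 246 400; weights = 0.5739, 0.2334, 0.1928.
Belmark: 0.5739×3.885 + 0.2334×80.031 + 0.1928×7.191 = 22.2918 per 1 000.
Eldora: 0.5739×4.600 + 0.2334×88.846 + 0.1928×6.184 = 24.5650 per 1 000.
The crude rates (43.00 vs 25.19) would put Belmark higher, but that reflects its age composition; once standardized to a common age structure, Eldora has the higher underlying rate.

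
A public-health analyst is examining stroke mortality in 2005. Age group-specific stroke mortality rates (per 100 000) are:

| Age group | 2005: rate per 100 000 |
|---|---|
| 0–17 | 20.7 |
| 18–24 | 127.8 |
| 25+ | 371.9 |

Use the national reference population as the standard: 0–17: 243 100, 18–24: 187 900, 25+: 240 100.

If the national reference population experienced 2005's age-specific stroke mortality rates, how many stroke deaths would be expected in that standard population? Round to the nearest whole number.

Expected stroke deaths = Σ (standard pop × age-specific rate ÷ 100 000)
= 243 100×20.7/100 000 + 187 900×127.8/100 000 + 240 100×371.9/100 000
= 50.32 + 240.14 + 892.93 = 1183.39.

1183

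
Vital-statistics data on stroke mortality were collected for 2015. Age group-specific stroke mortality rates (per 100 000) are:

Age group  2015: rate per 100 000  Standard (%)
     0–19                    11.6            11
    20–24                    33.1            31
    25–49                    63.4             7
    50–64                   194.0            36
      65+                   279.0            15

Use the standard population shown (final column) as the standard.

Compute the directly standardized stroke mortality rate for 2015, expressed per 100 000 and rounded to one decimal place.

127.7

Standard weights: 0.11, 0.31, 0.07, 0.36, 0.15.
Standardized rate: 0.1100×11.6 + 0.3100×33.1 + 0.0700×63.4 + 0.3600×194.0 + 0.1500×279.0 = 127.6650 per 100 000.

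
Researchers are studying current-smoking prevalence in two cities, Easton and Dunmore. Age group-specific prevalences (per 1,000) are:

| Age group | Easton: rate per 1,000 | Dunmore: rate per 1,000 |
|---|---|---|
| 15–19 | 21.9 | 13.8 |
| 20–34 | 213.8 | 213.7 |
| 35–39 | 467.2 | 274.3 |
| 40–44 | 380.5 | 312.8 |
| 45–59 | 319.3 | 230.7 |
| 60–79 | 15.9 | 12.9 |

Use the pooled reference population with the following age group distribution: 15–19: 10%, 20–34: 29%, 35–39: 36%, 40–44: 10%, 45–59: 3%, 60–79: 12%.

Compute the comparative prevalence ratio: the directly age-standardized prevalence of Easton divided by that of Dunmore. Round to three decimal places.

1.397

Standard weights: 0.10, 0.29, 0.36, 0.10, 0.03, 0.12.
Easton: 0.1000×21.9 + 0.2900×213.8 + 0.3600×467.2 + 0.1000×380.5 + 0.0300×319.3 + 0.1200×15.9 = 281.9210 per 1,000.
Dunmore: 0.1000×13.8 + 0.2900×213.7 + 0.3600×274.3 + 0.1000×312.8 + 0.0300×230.7 + 0.1200×12.9 = 201.8500 per 1,000.
Ratio = 281.9210 ÷ 201.8500 = 1.39669.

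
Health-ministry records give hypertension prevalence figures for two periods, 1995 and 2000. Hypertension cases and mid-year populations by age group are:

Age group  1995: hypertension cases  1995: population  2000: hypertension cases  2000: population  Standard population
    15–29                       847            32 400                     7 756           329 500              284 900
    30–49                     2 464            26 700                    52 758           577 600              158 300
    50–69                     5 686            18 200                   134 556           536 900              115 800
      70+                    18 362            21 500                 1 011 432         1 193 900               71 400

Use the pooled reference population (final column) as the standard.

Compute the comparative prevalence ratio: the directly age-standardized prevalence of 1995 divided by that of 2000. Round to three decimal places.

1.077

Age-specific rates per 1 000 for 1995: 26.142, 92.285, 312.418, 854.047.
For 2000: 23.539, 91.340, 250.617, 847.166.
Standard total = 630 400; weights = 0.4519, 0.2511, 0.1837, 0.1133.
1995: 0.4519×26.142 + 0.2511×92.285 + 0.1837×312.418 + 0.1133×854.047 = 189.1075 per 1 000.
2000: 0.4519×23.539 + 0.2511×91.340 + 0.1837×250.617 + 0.1133×847.166 = 175.5621 per 1 000.
Ratio = 189.1075 ÷ 175.5621 = 1.07715.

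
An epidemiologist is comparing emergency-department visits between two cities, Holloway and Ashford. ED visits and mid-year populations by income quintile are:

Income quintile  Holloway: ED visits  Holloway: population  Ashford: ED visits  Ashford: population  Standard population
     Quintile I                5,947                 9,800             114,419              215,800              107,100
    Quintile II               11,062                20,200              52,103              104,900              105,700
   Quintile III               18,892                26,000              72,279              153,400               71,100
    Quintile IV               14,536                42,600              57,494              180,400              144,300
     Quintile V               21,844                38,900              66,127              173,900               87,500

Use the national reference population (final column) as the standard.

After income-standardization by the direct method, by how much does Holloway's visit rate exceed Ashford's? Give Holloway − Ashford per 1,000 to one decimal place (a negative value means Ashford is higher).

98.6

Income-specific rates per 1,000 for Holloway: 606.837, 547.624, 726.615, 341.221, 561.542.
For Ashford: 530.209, 496.692, 471.180, 318.703, 380.259.
Standard total = 515,700; weights = 0.2077, 0.2050, 0.1379, 0.2798, 0.1697.
Holloway: 0.2077×606.837 + 0.2050×547.624 + 0.1379×726.615 + 0.2798×341.221 + 0.1697×561.542 = 529.2059 per 1,000.
Ashford: 0.2077×530.209 + 0.2050×496.692 + 0.1379×471.180 + 0.2798×318.703 + 0.1697×380.259 = 430.5760 per 1,000.
Difference = 529.2059 − 430.5760 = 98.6299.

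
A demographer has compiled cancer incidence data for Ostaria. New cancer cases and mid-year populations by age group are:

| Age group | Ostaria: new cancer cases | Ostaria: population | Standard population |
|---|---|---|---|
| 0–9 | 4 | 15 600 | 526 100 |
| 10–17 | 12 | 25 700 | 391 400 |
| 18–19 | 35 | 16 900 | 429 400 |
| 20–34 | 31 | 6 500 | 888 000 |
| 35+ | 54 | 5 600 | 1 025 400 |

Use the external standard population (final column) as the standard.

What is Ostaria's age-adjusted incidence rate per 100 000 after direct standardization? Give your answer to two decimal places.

470.20

Age-specific rates per 100 000 for Ostaria: 25.64, 46.69, 207.10, 476.92, 964.29.
Standard total = 3 260 300; weights = 0.1614, 0.1201, 0.1317, 0.2724, 0.3145.
Standardized rate: 0.1614×25.64 + 0.1201×46.69 + 0.1317×207.10 + 0.2724×476.92 + 0.3145×964.29 = 470.1961 per 100 000.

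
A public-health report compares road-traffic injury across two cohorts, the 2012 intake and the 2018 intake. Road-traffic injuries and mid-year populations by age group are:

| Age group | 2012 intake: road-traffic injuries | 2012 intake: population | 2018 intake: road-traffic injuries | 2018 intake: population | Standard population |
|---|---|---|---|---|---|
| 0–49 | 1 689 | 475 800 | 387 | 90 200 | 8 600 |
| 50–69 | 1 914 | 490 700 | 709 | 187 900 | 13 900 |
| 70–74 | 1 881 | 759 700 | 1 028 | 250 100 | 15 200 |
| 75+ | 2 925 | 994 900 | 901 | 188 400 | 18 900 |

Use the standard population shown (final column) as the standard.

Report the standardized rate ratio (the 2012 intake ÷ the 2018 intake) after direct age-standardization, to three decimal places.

0.735

Age-specific rates per 100 000 for the 2012 intake: 354.98, 390.06, 247.60, 294.00.
For the 2018 intake: 429.05, 377.33, 411.04, 478.24.
Standard total = 56 600; weights = 0.1519, 0.2456, 0.2686, 0.3339.
The 2012 intake: 0.1519×354.98 + 0.2456×390.06 + 0.2686×247.60 + 0.3339×294.00 = 314.3936 per 100 000.
The 2018 intake: 0.1519×429.05 + 0.2456×377.33 + 0.2686×411.04 + 0.3339×478.24 = 427.9346 per 100 000.
Ratio = 314.3936 ÷ 427.9346 = 0.73468.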